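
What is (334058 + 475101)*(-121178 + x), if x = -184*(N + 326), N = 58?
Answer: -155224207606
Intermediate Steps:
x = -70656 (x = -184*(58 + 326) = -184*384 = -70656)
(334058 + 475101)*(-121178 + x) = (334058 + 475101)*(-121178 - 70656) = 809159*(-191834) = -155224207606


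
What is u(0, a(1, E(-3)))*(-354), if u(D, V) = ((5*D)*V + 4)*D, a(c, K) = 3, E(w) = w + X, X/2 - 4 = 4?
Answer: 0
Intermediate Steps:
X = 16 (X = 8 + 2*4 = 8 + 8 = 16)
E(w) = 16 + w (E(w) = w + 16 = 16 + w)
u(D, V) = D*(4 + 5*D*V) (u(D, V) = (5*D*V + 4)*D = (4 + 5*D*V)*D = D*(4 + 5*D*V))
u(0, a(1, E(-3)))*(-354) = (0*(4 + 5*0*3))*(-354) = (0*(4 + 0))*(-354) = (0*4)*(-354) = 0*(-354) = 0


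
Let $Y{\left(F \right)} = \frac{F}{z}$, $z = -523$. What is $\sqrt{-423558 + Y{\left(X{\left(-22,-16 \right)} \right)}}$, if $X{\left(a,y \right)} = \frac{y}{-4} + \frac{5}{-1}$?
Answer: $\frac{i \sqrt{115855395659}}{523} \approx 650.81 i$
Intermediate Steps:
$X{\left(a,y \right)} = -5 - \frac{y}{4}$ ($X{\left(a,y \right)} = y \left(- \frac{1}{4}\right) + 5 \left(-1\right) = - \frac{y}{4} - 5 = -5 - \frac{y}{4}$)
$Y{\left(F \right)} = - \frac{F}{523}$ ($Y{\left(F \right)} = \frac{F}{-523} = F \left(- \frac{1}{523}\right) = - \frac{F}{523}$)
$\sqrt{-423558 + Y{\left(X{\left(-22,-16 \right)} \right)}} = \sqrt{-423558 - \frac{-5 - -4}{523}} = \sqrt{-423558 - \frac{-5 + 4}{523}} = \sqrt{-423558 - - \frac{1}{523}} = \sqrt{-423558 + \frac{1}{523}} = \sqrt{- \frac{221520833}{523}} = \frac{i \sqrt{115855395659}}{523}$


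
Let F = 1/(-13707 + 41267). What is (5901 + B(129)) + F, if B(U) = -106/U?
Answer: 20976550009/3555240 ≈ 5900.2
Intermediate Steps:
F = 1/27560 ≈ 3.6284e-5
(5901 + B(129)) + F = (5901 - 106/129) + 1/27560 = 761123/129 + 1/27560 = 20976550009/3555240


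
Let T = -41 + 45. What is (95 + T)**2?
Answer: 9801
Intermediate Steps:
T = 4
(95 + T)**2 = (95 + 4)**2 = 99**2 = 9801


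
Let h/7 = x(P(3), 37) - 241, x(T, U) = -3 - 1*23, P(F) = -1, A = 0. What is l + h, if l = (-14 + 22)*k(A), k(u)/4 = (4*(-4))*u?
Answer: -1869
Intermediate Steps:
k(u) = -64*u (k(u) = 4*((4*(-4))*u) = 4*(-16*u) = -64*u)
x(T, U) = -26 (x(T, U) = -3 - 23 = -26)
l = 0 (l = (-14 + 22)*(-64*0) = 8*0 = 0)
h = -1869 (h = 7*(-26 - 241) = 7*(-267) = -1869)
l + h = 0 - 1869 = -1869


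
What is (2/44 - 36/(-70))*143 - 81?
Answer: -67/70 ≈ -0.95714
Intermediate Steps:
(2/44 - 36/(-70))*143 - 81 = (2*(1/44) - 36*(-1/70))*143 - 81 = (1/22 + 18/35)*143 - 81 = (431/770)*143 - 81 = 5603/70 - 81 = -67/70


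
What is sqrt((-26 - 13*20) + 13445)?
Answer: sqrt(13159) ≈ 114.71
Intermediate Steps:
sqrt((-26 - 13*20) + 13445) = sqrt((-26 - 260) + 13445) = sqrt(-286 + 13445) = sqrt(13159)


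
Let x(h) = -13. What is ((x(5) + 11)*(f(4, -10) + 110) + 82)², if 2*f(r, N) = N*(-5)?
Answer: 35344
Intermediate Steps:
f(r, N) = -5*N/2 (f(r, N) = (N*(-5))/2 = (-5*N)/2 = -5*N/2)
((x(5) + 11)*(f(4, -10) + 110) + 82)² = ((-13 + 11)*(-5/2*(-10) + 110) + 82)² = (-2*(25 + 110) + 82)² = (-2*135 + 82)² = (-270 + 82)² = (-188)² = 35344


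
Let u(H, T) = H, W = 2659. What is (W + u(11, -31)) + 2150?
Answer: 4820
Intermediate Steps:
(W + u(11, -31)) + 2150 = (2659 + 11) + 2150 = 2670 + 2150 = 4820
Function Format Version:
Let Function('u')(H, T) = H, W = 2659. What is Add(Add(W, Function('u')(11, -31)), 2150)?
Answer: 4820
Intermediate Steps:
Add(Add(W, Function('u')(11, -31)), 2150) = Add(Add(2659, 11), 2150) = Add(2670, 2150) = 4820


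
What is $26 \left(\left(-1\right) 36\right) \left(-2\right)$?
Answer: $1872$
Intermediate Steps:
$26 \left(\left(-1\right) 36\right) \left(-2\right) = 26 \left(-36\right) \left(-2\right) = \left(-936\right) \left(-2\right) = 1872$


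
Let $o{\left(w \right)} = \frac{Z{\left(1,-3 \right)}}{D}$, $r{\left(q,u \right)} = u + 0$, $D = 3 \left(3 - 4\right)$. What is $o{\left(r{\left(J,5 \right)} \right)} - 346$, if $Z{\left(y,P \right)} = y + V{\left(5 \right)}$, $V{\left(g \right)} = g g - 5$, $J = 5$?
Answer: $-353$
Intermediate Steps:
$D = -3$ ($D = 3 \left(-1\right) = -3$)
$r{\left(q,u \right)} = u$
$V{\left(g \right)} = -5 + g^{2}$ ($V{\left(g \right)} = g^{2} - 5 = -5 + g^{2}$)
$Z{\left(y,P \right)} = 20 + y$ ($Z{\left(y,P \right)} = y - \left(5 - 5^{2}\right) = y + \left(-5 + 25\right) = y + 20 = 20 + y$)
$o{\left(w \right)} = -7$ ($o{\left(w \right)} = \frac{20 + 1}{-3} = 21 \left(- \frac{1}{3}\right) = -7$)
$o{\left(r{\left(J,5 \right)} \right)} - 346 = -7 - 346 = -353$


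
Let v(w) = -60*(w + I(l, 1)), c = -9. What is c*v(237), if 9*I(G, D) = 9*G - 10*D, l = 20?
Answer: 138180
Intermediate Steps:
I(G, D) = G - 10*D/9 (I(G, D) = (9*G - 10*D)/9 = (-10*D + 9*G)/9 = G - 10*D/9)
v(w) = -3400/3 - 60*w (v(w) = -60*(w + (20 - 10/9*1)) = -60*(w + (20 - 10/9)) = -60*(w + 170/9) = -60*(170/9 + w) = -3400/3 - 60*w)
c*v(237) = -9*(-3400/3 - 60*237) = -9*(-3400/3 - 14220) = -9*(-46060/3) = 138180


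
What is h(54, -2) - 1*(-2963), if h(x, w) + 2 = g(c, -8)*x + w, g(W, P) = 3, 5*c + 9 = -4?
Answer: 3121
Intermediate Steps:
c = -13/5 (c = -9/5 + (1/5)*(-4) = -9/5 - 4/5 = -13/5 ≈ -2.6000)
h(x, w) = -2 + w + 3*x (h(x, w) = -2 + (3*x + w) = -2 + (w + 3*x) = -2 + w + 3*x)
h(54, -2) - 1*(-2963) = (-2 - 2 + 3*54) - 1*(-2963) = (-2 - 2 + 162) + 2963 = 158 + 2963 = 3121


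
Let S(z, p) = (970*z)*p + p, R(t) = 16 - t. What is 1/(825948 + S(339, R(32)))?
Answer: -1/4435348 ≈ -2.2546e-7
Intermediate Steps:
S(z, p) = p + 970*p*z (S(z, p) = 970*p*z + p = p + 970*p*z)
1/(825948 + S(339, R(32))) = 1/(825948 + (16 - 1*32)*(1 + 970*339)) = 1/(825948 + (16 - 32)*(1 + 328830)) = 1/(825948 - 16*328831) = 1/(825948 - 5261296) = 1/(-4435348) = -1/4435348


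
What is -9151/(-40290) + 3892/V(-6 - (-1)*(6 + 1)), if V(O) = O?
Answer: 156817831/40290 ≈ 3892.2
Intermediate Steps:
-9151/(-40290) + 3892/V(-6 - (-1)*(6 + 1)) = -9151/(-40290) + 3892/(-6 - (-1)*(6 + 1)) = -9151*(-1/40290) + 3892/(-6 - (-1)*7) = 9151/40290 + 3892/(-6 - 1*(-7)) = 9151/40290 + 3892/(-6 + 7) = 9151/40290 + 3892/1 = 9151/40290 + 3892*1 = 9151/40290 + 3892 = 156817831/40290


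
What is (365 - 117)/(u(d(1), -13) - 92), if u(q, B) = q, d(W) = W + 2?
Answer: -248/89 ≈ -2.7865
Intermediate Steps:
d(W) = 2 + W
(365 - 117)/(u(d(1), -13) - 92) = (365 - 117)/((2 + 1) - 92) = 248/(3 - 92) = 248/(-89) = 248*(-1/89) = -248/89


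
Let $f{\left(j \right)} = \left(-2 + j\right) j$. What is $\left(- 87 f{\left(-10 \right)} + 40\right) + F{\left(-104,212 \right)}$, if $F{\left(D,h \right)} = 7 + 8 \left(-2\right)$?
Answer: $-10409$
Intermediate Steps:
$f{\left(j \right)} = j \left(-2 + j\right)$
$F{\left(D,h \right)} = -9$ ($F{\left(D,h \right)} = 7 - 16 = -9$)
$\left(- 87 f{\left(-10 \right)} + 40\right) + F{\left(-104,212 \right)} = \left(- 87 \left(- 10 \left(-2 - 10\right)\right) + 40\right) - 9 = \left(- 87 \left(\left(-10\right) \left(-12\right)\right) + 40\right) - 9 = \left(\left(-87\right) 120 + 40\right) - 9 = \left(-10440 + 40\right) - 9 = -10400 - 9 = -10409$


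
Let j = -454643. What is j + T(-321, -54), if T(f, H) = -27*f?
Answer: -445976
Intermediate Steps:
j + T(-321, -54) = -454643 - 27*(-321) = -454643 + 8667 = -445976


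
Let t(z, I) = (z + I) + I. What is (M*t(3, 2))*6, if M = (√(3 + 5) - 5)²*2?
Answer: 2772 - 1680*√2 ≈ 396.12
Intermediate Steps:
t(z, I) = z + 2*I (t(z, I) = (I + z) + I = z + 2*I)
M = 2*(-5 + 2*√2)² (M = (√8 - 5)²*2 = (2*√2 - 5)²*2 = (-5 + 2*√2)²*2 = 2*(-5 + 2*√2)² ≈ 9.4315)
(M*t(3, 2))*6 = ((66 - 40*√2)*(3 + 2*2))*6 = ((66 - 40*√2)*(3 + 4))*6 = ((66 - 40*√2)*7)*6 = (462 - 280*√2)*6 = 2772 - 1680*√2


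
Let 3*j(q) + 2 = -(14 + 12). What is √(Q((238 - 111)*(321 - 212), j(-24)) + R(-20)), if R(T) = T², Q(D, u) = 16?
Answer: 4*√26 ≈ 20.396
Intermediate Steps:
j(q) = -28/3 (j(q) = -⅔ + (-(14 + 12))/3 = -⅔ + (-1*26)/3 = -⅔ + (⅓)*(-26) = -⅔ - 26/3 = -28/3)
√(Q((238 - 111)*(321 - 212), j(-24)) + R(-20)) = √(16 + (-20)²) = √(16 + 400) = √416 = 4*√26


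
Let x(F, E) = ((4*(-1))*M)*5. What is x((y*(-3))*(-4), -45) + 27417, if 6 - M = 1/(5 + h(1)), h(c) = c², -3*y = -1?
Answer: 81901/3 ≈ 27300.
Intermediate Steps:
y = ⅓ (y = -⅓*(-1) = ⅓ ≈ 0.33333)
M = 35/6 (M = 6 - 1/(5 + 1²) = 6 - 1/(5 + 1) = 6 - 1/6 = 6 - 1*⅙ = 6 - ⅙ = 35/6 ≈ 5.8333)
x(F, E) = -350/3 (x(F, E) = ((4*(-1))*(35/6))*5 = -4*35/6*5 = -70/3*5 = -350/3)
x((y*(-3))*(-4), -45) + 27417 = -350/3 + 27417 = 81901/3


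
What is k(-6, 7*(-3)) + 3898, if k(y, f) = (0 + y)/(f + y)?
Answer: 35084/9 ≈ 3898.2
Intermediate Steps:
k(y, f) = y/(f + y)
k(-6, 7*(-3)) + 3898 = -6/(7*(-3) - 6) + 3898 = -6/(-21 - 6) + 3898 = -6/(-27) + 3898 = -6*(-1/27) + 3898 = 2/9 + 3898 = 35084/9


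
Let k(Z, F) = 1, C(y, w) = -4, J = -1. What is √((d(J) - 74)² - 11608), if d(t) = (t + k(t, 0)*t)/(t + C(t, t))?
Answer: 2*I*√38694/5 ≈ 78.683*I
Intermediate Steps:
d(t) = 2*t/(-4 + t) (d(t) = (t + 1*t)/(t - 4) = (t + t)/(-4 + t) = (2*t)/(-4 + t) = 2*t/(-4 + t))
√((d(J) - 74)² - 11608) = √((2*(-1)/(-4 - 1) - 74)² - 11608) = √((2*(-1)/(-5) - 74)² - 11608) = √((2*(-1)*(-⅕) - 74)² - 11608) = √((⅖ - 74)² - 11608) = √((-368/5)² - 11608) = √(135424/25 - 11608) = √(-154776/25) = 2*I*√38694/5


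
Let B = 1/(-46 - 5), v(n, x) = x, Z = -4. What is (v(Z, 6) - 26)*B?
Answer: 20/51 ≈ 0.39216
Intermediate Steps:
B = -1/51 (B = 1/(-51) = -1/51 ≈ -0.019608)
(v(Z, 6) - 26)*B = (6 - 26)*(-1/51) = -20*(-1/51) = 20/51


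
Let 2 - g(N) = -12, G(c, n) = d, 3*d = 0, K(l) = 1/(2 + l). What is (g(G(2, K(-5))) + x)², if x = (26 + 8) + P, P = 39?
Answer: 7569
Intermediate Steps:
d = 0 (d = (⅓)*0 = 0)
G(c, n) = 0
g(N) = 14 (g(N) = 2 - 1*(-12) = 2 + 12 = 14)
x = 73 (x = (26 + 8) + 39 = 34 + 39 = 73)
(g(G(2, K(-5))) + x)² = (14 + 73)² = 87² = 7569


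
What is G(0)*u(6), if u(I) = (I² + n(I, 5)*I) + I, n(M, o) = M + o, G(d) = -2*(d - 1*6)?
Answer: 1296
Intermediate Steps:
G(d) = 12 - 2*d (G(d) = -2*(d - 6) = -2*(-6 + d) = 12 - 2*d)
u(I) = I + I² + I*(5 + I) (u(I) = (I² + (I + 5)*I) + I = (I² + (5 + I)*I) + I = (I² + I*(5 + I)) + I = I + I² + I*(5 + I))
G(0)*u(6) = (12 - 2*0)*(2*6*(3 + 6)) = (12 + 0)*(2*6*9) = 12*108 = 1296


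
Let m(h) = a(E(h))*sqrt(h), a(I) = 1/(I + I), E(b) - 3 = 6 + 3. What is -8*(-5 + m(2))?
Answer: 40 - sqrt(2)/3 ≈ 39.529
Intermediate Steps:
E(b) = 12 (E(b) = 3 + (6 + 3) = 3 + 9 = 12)
a(I) = 1/(2*I)
m(h) = sqrt(h)/24 (m(h) = ((1/2)/12)*sqrt(h) = ((1/2)*(1/12))*sqrt(h) = sqrt(h)/24)
-8*(-5 + m(2)) = -8*(-5 + sqrt(2)/24) = 40 - sqrt(2)/3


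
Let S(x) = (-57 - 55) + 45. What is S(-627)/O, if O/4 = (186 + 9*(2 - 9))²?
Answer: -67/60516 ≈ -0.0011071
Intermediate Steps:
S(x) = -67 (S(x) = -112 + 45 = -67)
O = 60516 (O = 4*(186 + 9*(2 - 9))² = 4*(186 + 9*(-7))² = 4*(186 - 63)² = 4*123² = 4*15129 = 60516)
S(-627)/O = -67/60516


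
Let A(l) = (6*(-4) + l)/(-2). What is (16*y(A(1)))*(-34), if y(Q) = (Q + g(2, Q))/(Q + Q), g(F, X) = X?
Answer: -544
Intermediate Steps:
A(l) = 12 - l/2 (A(l) = (-24 + l)*(-½) = 12 - l/2)
y(Q) = 1 (y(Q) = (Q + Q)/(Q + Q) = (2*Q)/((2*Q)) = (2*Q)*(1/(2*Q)) = 1)
(16*y(A(1)))*(-34) = (16*1)*(-34) = 16*(-34) = -544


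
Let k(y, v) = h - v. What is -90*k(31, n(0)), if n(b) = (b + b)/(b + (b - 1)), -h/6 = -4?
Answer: -2160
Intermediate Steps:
h = 24 (h = -6*(-4) = 24)
n(b) = 2*b/(-1 + 2*b) (n(b) = (2*b)/(b + (-1 + b)) = (2*b)/(-1 + 2*b) = 2*b/(-1 + 2*b))
k(y, v) = 24 - v
-90*k(31, n(0)) = -90*(24 - 2*0/(-1 + 2*0)) = -90*(24 - 2*0/(-1 + 0)) = -90*(24 - 2*0/(-1)) = -90*(24 - 2*0*(-1)) = -90*(24 - 1*0) = -90*(24 + 0) = -90*24 = -2160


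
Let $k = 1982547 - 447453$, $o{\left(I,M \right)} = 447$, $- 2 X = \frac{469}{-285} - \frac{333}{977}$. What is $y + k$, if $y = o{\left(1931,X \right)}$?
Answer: $1535541$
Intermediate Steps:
$X = \frac{276559}{278445}$ ($X = - \frac{\frac{469}{-285} - \frac{333}{977}}{2} = - \frac{469 \left(- \frac{1}{285}\right) - \frac{333}{977}}{2} = - \frac{- \frac{469}{285} - \frac{333}{977}}{2} = \left(- \frac{1}{2}\right) \left(- \frac{553118}{278445}\right) = \frac{276559}{278445} \approx 0.99323$)
$k = 1535094$
$y = 447$
$y + k = 447 + 1535094 = 1535541$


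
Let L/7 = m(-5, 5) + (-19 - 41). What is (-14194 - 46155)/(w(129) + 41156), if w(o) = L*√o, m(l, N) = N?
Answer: -2483723444/1674695311 - 23234365*√129/1674695311 ≈ -1.6407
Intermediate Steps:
L = -385 (L = 7*(5 + (-19 - 41)) = 7*(5 - 60) = 7*(-55) = -385)
w(o) = -385*√o
(-14194 - 46155)/(w(129) + 41156) = (-14194 - 46155)/(-385*√129 + 41156) = -60349/(41156 - 385*√129)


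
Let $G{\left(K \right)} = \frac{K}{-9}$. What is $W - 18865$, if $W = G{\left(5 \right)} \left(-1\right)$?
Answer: $- \frac{169780}{9} \approx -18864.0$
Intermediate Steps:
$G{\left(K \right)} = - \frac{K}{9}$ ($G{\left(K \right)} = K \left(- \frac{1}{9}\right) = - \frac{K}{9}$)
$W = \frac{5}{9}$ ($W = \left(- \frac{1}{9}\right) 5 \left(-1\right) = \left(- \frac{5}{9}\right) \left(-1\right) = \frac{5}{9} \approx 0.55556$)
$W - 18865 = \frac{5}{9} - 18865 = - \frac{169780}{9}$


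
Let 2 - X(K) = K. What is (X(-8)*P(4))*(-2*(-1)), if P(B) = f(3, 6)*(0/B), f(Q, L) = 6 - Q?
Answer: 0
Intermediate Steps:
X(K) = 2 - K
P(B) = 0 (P(B) = (6 - 1*3)*(0/B) = (6 - 3)*0 = 3*0 = 0)
(X(-8)*P(4))*(-2*(-1)) = ((2 - 1*(-8))*0)*(-2*(-1)) = ((2 + 8)*0)*2 = (10*0)*2 = 0*2 = 0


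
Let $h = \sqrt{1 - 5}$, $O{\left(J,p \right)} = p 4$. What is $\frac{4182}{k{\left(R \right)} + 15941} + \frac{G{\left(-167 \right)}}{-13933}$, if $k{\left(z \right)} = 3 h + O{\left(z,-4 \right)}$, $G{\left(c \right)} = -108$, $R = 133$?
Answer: $\frac{955304221938}{3533487674713} - \frac{25092 i}{253605661} \approx 0.27036 - 9.8941 \cdot 10^{-5} i$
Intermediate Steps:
$O{\left(J,p \right)} = 4 p$
$h = 2 i$ ($h = \sqrt{-4} = 2 i \approx 2.0 i$)
$k{\left(z \right)} = -16 + 6 i$ ($k{\left(z \right)} = 3 \cdot 2 i + 4 \left(-4\right) = 6 i - 16 = -16 + 6 i$)
$\frac{4182}{k{\left(R \right)} + 15941} + \frac{G{\left(-167 \right)}}{-13933} = \frac{4182}{\left(-16 + 6 i\right) + 15941} - \frac{108}{-13933} = \frac{4182}{15925 + 6 i} - - \frac{108}{13933} = 4182 \frac{15925 - 6 i}{253605661} + \frac{108}{13933} = \frac{4182 \left(15925 - 6 i\right)}{253605661} + \frac{108}{13933} = \frac{108}{13933} + \frac{4182 \left(15925 - 6 i\right)}{253605661}$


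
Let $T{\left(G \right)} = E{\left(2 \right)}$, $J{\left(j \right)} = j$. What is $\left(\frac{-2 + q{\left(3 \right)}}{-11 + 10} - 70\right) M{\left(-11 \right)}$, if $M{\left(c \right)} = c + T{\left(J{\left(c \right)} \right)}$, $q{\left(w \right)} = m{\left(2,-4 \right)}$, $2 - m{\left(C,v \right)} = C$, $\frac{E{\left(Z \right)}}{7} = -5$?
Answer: $3128$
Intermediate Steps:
$E{\left(Z \right)} = -35$ ($E{\left(Z \right)} = 7 \left(-5\right) = -35$)
$T{\left(G \right)} = -35$
$m{\left(C,v \right)} = 2 - C$
$q{\left(w \right)} = 0$ ($q{\left(w \right)} = 2 - 2 = 0$)
$M{\left(c \right)} = -35 + c$ ($M{\left(c \right)} = c - 35 = -35 + c$)
$\left(\frac{-2 + q{\left(3 \right)}}{-11 + 10} - 70\right) M{\left(-11 \right)} = \left(\frac{-2 + 0}{-11 + 10} - 70\right) \left(-35 - 11\right) = \left(- \frac{2}{-1} - 70\right) \left(-46\right) = \left(\left(-2\right) \left(-1\right) - 70\right) \left(-46\right) = \left(2 - 70\right) \left(-46\right) = \left(-68\right) \left(-46\right) = 3128$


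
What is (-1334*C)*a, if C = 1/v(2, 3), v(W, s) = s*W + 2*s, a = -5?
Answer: 3335/6 ≈ 555.83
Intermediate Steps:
v(W, s) = 2*s + W*s (v(W, s) = W*s + 2*s = 2*s + W*s)
C = 1/12 (C = 1/(3*(2 + 2)) = 1/(3*4) = 1/12 ≈ 0.083333)
(-1334*C)*a = -1334/12*(-5) = -46*29/12*(-5) = -667/6*(-5) = 3335/6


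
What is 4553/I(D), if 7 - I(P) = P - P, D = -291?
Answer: 4553/7 ≈ 650.43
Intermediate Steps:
I(P) = 7 (I(P) = 7 - (P - P) = 7 - 1*0 = 7 + 0 = 7)
4553/I(D) = 4553/7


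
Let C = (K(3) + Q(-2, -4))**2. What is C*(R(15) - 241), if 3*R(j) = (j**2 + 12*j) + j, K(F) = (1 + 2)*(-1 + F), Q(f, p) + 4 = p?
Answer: -404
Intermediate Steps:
Q(f, p) = -4 + p
K(F) = -3 + 3*F (K(F) = 3*(-1 + F) = -3 + 3*F)
R(j) = j**2/3 + 13*j/3 (R(j) = ((j**2 + 12*j) + j)/3 = (j**2 + 13*j)/3 = j**2/3 + 13*j/3)
C = 4 (C = ((-3 + 3*3) + (-4 - 4))**2 = ((-3 + 9) - 8)**2 = (6 - 8)**2 = (-2)**2 = 4)
C*(R(15) - 241) = 4*((1/3)*15*(13 + 15) - 241) = 4*((1/3)*15*28 - 241) = 4*(140 - 241) = 4*(-101) = -404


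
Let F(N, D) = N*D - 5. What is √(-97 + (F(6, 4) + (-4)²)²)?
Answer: 2*√282 ≈ 33.586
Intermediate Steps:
F(N, D) = -5 + D*N (F(N, D) = D*N - 5 = -5 + D*N)
√(-97 + (F(6, 4) + (-4)²)²) = √(-97 + ((-5 + 4*6) + (-4)²)²) = √(-97 + ((-5 + 24) + 16)²) = √(-97 + (19 + 16)²) = √(-97 + 35²) = √(-97 + 1225) = √1128 = 2*√282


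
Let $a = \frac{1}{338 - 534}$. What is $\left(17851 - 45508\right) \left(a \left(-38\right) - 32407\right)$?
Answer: $\frac{12547850517}{14} \approx 8.9628 \cdot 10^{8}$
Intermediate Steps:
$a = - \frac{1}{196}$ ($a = \frac{1}{-196} = - \frac{1}{196} \approx -0.005102$)
$\left(17851 - 45508\right) \left(a \left(-38\right) - 32407\right) = \left(17851 - 45508\right) \left(\left(- \frac{1}{196}\right) \left(-38\right) - 32407\right) = - 27657 \left(\frac{19}{98} - 32407\right) = \left(-27657\right) \left(- \frac{3175867}{98}\right) = \frac{12547850517}{14}$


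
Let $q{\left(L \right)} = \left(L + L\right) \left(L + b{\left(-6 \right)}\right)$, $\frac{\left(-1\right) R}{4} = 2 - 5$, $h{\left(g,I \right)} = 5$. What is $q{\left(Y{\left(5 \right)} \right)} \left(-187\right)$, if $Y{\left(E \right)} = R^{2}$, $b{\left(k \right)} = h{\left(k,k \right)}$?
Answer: $-8024544$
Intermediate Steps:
$b{\left(k \right)} = 5$
$R = 12$ ($R = - 4 \left(2 - 5\right) = \left(-4\right) \left(-3\right) = 12$)
$Y{\left(E \right)} = 144$ ($Y{\left(E \right)} = 12^{2} = 144$)
$q{\left(L \right)} = 2 L \left(5 + L\right)$ ($q{\left(L \right)} = \left(L + L\right) \left(L + 5\right) = 2 L \left(5 + L\right)$)
$q{\left(Y{\left(5 \right)} \right)} \left(-187\right) = 2 \cdot 144 \left(5 + 144\right) \left(-187\right) = 2 \cdot 144 \cdot 149 \left(-187\right) = 42912 \left(-187\right) = -8024544$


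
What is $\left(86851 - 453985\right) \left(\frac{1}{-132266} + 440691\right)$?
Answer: $- \frac{10699833295416435}{66133} \approx -1.6179 \cdot 10^{11}$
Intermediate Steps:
$\left(86851 - 453985\right) \left(\frac{1}{-132266} + 440691\right) = - 367134 \left(- \frac{1}{132266} + 440691\right) = \left(-367134\right) \frac{58288435805}{132266} = - \frac{10699833295416435}{66133}$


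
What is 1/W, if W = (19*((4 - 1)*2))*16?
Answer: 1/1824 ≈ 0.00054825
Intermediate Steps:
W = 1824 (W = (19*(3*2))*16 = (19*6)*16 = 114*16 = 1824)
1/W = 1/1824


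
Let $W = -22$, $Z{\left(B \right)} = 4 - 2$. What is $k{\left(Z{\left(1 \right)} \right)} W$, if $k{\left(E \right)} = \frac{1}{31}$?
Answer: $- \frac{22}{31} \approx -0.70968$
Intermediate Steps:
$Z{\left(B \right)} = 2$
$k{\left(E \right)} = \frac{1}{31}$
$k{\left(Z{\left(1 \right)} \right)} W = \frac{1}{31} \left(-22\right) = - \frac{22}{31}$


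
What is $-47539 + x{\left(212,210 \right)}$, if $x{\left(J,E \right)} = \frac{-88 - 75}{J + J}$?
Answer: $- \frac{20156699}{424} \approx -47539.0$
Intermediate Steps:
$x{\left(J,E \right)} = - \frac{163}{2 J}$
$-47539 + x{\left(212,210 \right)} = -47539 - \frac{163}{2 \cdot 212} = -47539 - \frac{163}{424} = - \frac{20156699}{424}$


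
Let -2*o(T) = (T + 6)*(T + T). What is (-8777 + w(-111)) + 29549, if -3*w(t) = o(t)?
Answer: 24657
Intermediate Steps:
o(T) = -T*(6 + T) (o(T) = -(T + 6)*(T + T)/2 = -(6 + T)*2*T/2 = -T*(6 + T))
w(t) = t*(6 + t)/3 (w(t) = -(-1)*t*(6 + t)/3 = t*(6 + t)/3)
(-8777 + w(-111)) + 29549 = (-8777 + (⅓)*(-111)*(6 - 111)) + 29549 = (-8777 + (⅓)*(-111)*(-105)) + 29549 = (-8777 + 3885) + 29549 = -4892 + 29549 = 24657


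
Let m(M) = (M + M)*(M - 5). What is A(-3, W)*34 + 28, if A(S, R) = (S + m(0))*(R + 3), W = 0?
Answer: -278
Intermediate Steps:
m(M) = 2*M*(-5 + M) (m(M) = (2*M)*(-5 + M) = 2*M*(-5 + M))
A(S, R) = S*(3 + R) (A(S, R) = (S + 2*0*(-5 + 0))*(R + 3) = (S + 2*0*(-5))*(3 + R) = (S + 0)*(3 + R) = S*(3 + R))
A(-3, W)*34 + 28 = -3*(3 + 0)*34 + 28 = -3*3*34 + 28 = -9*34 + 28 = -306 + 28 = -278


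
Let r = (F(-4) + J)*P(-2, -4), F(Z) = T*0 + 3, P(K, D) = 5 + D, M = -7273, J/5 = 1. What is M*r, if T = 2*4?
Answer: -58184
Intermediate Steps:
J = 5 (J = 5*1 = 5)
T = 8
F(Z) = 3 (F(Z) = 8*0 + 3 = 0 + 3 = 3)
r = 8 (r = (3 + 5)*(5 - 4) = 8*1 = 8)
M*r = -7273*8 = -58184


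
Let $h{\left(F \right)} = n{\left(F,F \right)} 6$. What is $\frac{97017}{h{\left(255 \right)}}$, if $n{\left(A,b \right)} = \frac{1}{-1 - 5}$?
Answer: $-97017$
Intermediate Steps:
$n{\left(A,b \right)} = - \frac{1}{6}$ ($n{\left(A,b \right)} = \frac{1}{-6} = - \frac{1}{6}$)
$h{\left(F \right)} = -1$ ($h{\left(F \right)} = \left(- \frac{1}{6}\right) 6 = -1$)
$\frac{97017}{h{\left(255 \right)}} = \frac{97017}{-1} = 97017 \left(-1\right) = -97017$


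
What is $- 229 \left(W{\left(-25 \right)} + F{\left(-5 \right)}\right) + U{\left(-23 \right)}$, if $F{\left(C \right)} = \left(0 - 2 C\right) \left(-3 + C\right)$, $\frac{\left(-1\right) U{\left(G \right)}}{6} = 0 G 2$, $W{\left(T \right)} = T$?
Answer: $24045$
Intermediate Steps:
$U{\left(G \right)} = 0$ ($U{\left(G \right)} = - 6 \cdot 0 G 2 = - 6 \cdot 0 \cdot 2 = \left(-6\right) 0 = 0$)
$F{\left(C \right)} = - 2 C \left(-3 + C\right)$
$- 229 \left(W{\left(-25 \right)} + F{\left(-5 \right)}\right) + U{\left(-23 \right)} = - 229 \left(-25 + 2 \left(-5\right) \left(3 - -5\right)\right) + 0 = - 229 \left(-25 + 2 \left(-5\right) \left(3 + 5\right)\right) + 0 = - 229 \left(-25 + 2 \left(-5\right) 8\right) + 0 = - 229 \left(-25 - 80\right) + 0 = \left(-229\right) \left(-105\right) + 0 = 24045 + 0 = 24045$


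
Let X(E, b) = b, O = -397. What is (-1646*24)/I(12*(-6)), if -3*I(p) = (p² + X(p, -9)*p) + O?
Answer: 118512/5435 ≈ 21.805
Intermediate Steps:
I(p) = 397/3 + 3*p - p²/3 (I(p) = -((p² - 9*p) - 397)/3 = -(-397 + p² - 9*p)/3 = 397/3 + 3*p - p²/3)
(-1646*24)/I(12*(-6)) = (-1646*24)/(397/3 + 3*(12*(-6)) - (12*(-6))²/3) = -39504/(397/3 + 3*(-72) - ⅓*(-72)²) = -39504/(397/3 - 216 - ⅓*5184) = -39504/(397/3 - 216 - 1728) = -39504/(-5435/3) = -39504*(-3/5435) = 118512/5435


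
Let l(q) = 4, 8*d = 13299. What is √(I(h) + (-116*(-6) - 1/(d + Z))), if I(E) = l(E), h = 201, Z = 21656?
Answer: 2*√6089961688481/186547 ≈ 26.458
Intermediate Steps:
d = 13299/8 (d = (⅛)*13299 = 13299/8 ≈ 1662.4)
I(E) = 4
√(I(h) + (-116*(-6) - 1/(d + Z))) = √(4 + (-116*(-6) - 1/(13299/8 + 21656))) = √(4 + (696 - 1/186547/8)) = √(4 + (696 - 1*8/186547)) = √(4 + (696 - 8/186547)) = √(4 + 129836704/186547) = √(130582892/186547) = 2*√6089961688481/186547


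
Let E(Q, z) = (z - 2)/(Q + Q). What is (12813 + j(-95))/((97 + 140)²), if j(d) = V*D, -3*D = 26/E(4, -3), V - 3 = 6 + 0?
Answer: 21563/93615 ≈ 0.23034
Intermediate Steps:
E(Q, z) = (-2 + z)/(2*Q) (E(Q, z) = (-2 + z)/((2*Q)) = (-2 + z)*(1/(2*Q)) = (-2 + z)/(2*Q))
V = 9 (V = 3 + (6 + 0) = 3 + 6 = 9)
D = 208/15 (D = -26/(3*((½)*(-2 - 3)/4)) = -26/(3*((½)*(¼)*(-5))) = -26/(3*(-5/8)) = -26*(-8)/(3*5) = -⅓*(-208/5) = 208/15 ≈ 13.867)
j(d) = 624/5 (j(d) = 9*(208/15) = 624/5)
(12813 + j(-95))/((97 + 140)²) = (12813 + 624/5)/((97 + 140)²) = 64689/(5*(237²)) = (64689/5)/56169 = (64689/5)*(1/56169) = 21563/93615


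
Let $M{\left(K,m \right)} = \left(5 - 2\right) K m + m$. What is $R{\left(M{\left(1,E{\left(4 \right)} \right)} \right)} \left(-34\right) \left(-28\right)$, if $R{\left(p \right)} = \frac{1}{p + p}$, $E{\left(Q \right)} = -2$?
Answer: $- \frac{119}{2} \approx -59.5$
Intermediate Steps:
$M{\left(K,m \right)} = m + 3 K m$ ($M{\left(K,m \right)} = \left(5 - 2\right) K m + m = 3 K m + m = m + 3 K m$)
$R{\left(p \right)} = \frac{1}{2 p}$
$R{\left(M{\left(1,E{\left(4 \right)} \right)} \right)} \left(-34\right) \left(-28\right) = \frac{1}{2 \left(- 2 \left(1 + 3 \cdot 1\right)\right)} \left(-34\right) \left(-28\right) = \frac{1}{2 \left(- 2 \left(1 + 3\right)\right)} \left(-34\right) \left(-28\right) = \frac{1}{2 \left(\left(-2\right) 4\right)} \left(-34\right) \left(-28\right) = \frac{1}{2 \left(-8\right)} \left(-34\right) \left(-28\right) = \frac{1}{2} \left(- \frac{1}{8}\right) \left(-34\right) \left(-28\right) = \left(- \frac{1}{16}\right) \left(-34\right) \left(-28\right) = \frac{17}{8} \left(-28\right) = - \frac{119}{2}$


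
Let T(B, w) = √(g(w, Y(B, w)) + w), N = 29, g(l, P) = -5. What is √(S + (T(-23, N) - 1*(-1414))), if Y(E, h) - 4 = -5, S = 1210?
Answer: √(2624 + 2*√6) ≈ 51.273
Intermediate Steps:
Y(E, h) = -1 (Y(E, h) = 4 - 5 = -1)
T(B, w) = √(-5 + w)
√(S + (T(-23, N) - 1*(-1414))) = √(1210 + (√(-5 + 29) - 1*(-1414))) = √(1210 + (√24 + 1414)) = √(1210 + (2*√6 + 1414)) = √(1210 + (1414 + 2*√6)) = √(2624 + 2*√6)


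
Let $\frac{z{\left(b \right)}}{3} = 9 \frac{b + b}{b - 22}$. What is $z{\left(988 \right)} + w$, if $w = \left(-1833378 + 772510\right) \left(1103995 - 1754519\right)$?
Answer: $\frac{111109335276844}{161} \approx 6.9012 \cdot 10^{11}$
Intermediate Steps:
$w = 690120094832$ ($w = \left(-1060868\right) \left(-650524\right) = 690120094832$)
$z{\left(b \right)} = \frac{54 b}{-22 + b}$ ($z{\left(b \right)} = 3 \cdot 9 \frac{b + b}{b - 22} = 3 \cdot 9 \frac{2 b}{-22 + b} = 3 \frac{18 b}{-22 + b} = \frac{54 b}{-22 + b}$)
$z{\left(988 \right)} + w = 54 \cdot 988 \frac{1}{-22 + 988} + 690120094832 = 54 \cdot 988 \cdot \frac{1}{966} + 690120094832 = \frac{8892}{161} + 690120094832 = \frac{111109335276844}{161}$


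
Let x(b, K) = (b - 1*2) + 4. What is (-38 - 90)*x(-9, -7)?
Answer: 896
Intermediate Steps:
x(b, K) = 2 + b (x(b, K) = (b - 2) + 4 = (-2 + b) + 4 = 2 + b)
(-38 - 90)*x(-9, -7) = (-38 - 90)*(2 - 9) = -128*(-7) = 896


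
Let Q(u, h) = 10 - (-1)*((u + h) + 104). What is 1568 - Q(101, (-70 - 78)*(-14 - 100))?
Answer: -15519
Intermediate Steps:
Q(u, h) = 114 + h + u (Q(u, h) = 10 - (-1)*((h + u) + 104) = 10 - (-1)*(104 + h + u) = 10 - (-104 - h - u) = 10 + (104 + h + u) = 114 + h + u)
1568 - Q(101, (-70 - 78)*(-14 - 100)) = 1568 - (114 + (-70 - 78)*(-14 - 100) + 101) = 1568 - (114 - 148*(-114) + 101) = 1568 - (114 + 16872 + 101) = 1568 - 1*17087 = 1568 - 17087 = -15519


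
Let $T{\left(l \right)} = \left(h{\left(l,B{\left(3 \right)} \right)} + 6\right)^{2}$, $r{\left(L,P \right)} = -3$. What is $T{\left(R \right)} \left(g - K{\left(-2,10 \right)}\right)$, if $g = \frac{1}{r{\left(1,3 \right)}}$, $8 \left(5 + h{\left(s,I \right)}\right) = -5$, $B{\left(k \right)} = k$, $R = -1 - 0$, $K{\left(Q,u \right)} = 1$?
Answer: $- \frac{3}{16} \approx -0.1875$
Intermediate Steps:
$R = -1$ ($R = -1 + 0 = -1$)
$h{\left(s,I \right)} = - \frac{45}{8}$ ($h{\left(s,I \right)} = -5 + \frac{1}{8} \left(-5\right) = -5 - \frac{5}{8} = - \frac{45}{8}$)
$g = - \frac{1}{3}$ ($g = \frac{1}{-3} = - \frac{1}{3} \approx -0.33333$)
$T{\left(l \right)} = \frac{9}{64}$ ($T{\left(l \right)} = \left(- \frac{45}{8} + 6\right)^{2} = \left(\frac{3}{8}\right)^{2} = \frac{9}{64}$)
$T{\left(R \right)} \left(g - K{\left(-2,10 \right)}\right) = \frac{9 \left(- \frac{1}{3} - 1\right)}{64} = \frac{9}{64} \left(- \frac{4}{3}\right) = - \frac{3}{16}$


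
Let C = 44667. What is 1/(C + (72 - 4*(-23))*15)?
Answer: 1/47127 ≈ 2.1219e-5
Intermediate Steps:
1/(C + (72 - 4*(-23))*15) = 1/(44667 + (72 - 4*(-23))*15) = 1/(44667 + (72 + 92)*15) = 1/(44667 + 164*15) = 1/(44667 + 2460) = 1/47127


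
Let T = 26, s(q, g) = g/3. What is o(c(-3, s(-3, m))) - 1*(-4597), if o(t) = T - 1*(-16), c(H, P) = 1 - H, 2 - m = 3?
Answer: 4639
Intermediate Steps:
m = -1 (m = 2 - 1*3 = 2 - 3 = -1)
s(q, g) = g/3 (s(q, g) = g*(⅓) = g/3)
o(t) = 42 (o(t) = 26 - 1*(-16) = 26 + 16 = 42)
o(c(-3, s(-3, m))) - 1*(-4597) = 42 - 1*(-4597) = 42 + 4597 = 4639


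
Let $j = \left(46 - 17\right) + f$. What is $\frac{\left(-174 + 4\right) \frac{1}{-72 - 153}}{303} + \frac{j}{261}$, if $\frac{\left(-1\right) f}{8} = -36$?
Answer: $\frac{481241}{395415} \approx 1.2171$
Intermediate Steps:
$f = 288$ ($f = \left(-8\right) \left(-36\right) = 288$)
$j = 317$ ($j = \left(46 - 17\right) + 288 = 29 + 288 = 317$)
$\frac{\left(-174 + 4\right) \frac{1}{-72 - 153}}{303} + \frac{j}{261} = \frac{\left(-174 + 4\right) \frac{1}{-72 - 153}}{303} + \frac{317}{261} = - \frac{170}{-225} \cdot \frac{1}{303} + 317 \cdot \frac{1}{261} = \left(-170\right) \left(- \frac{1}{225}\right) \frac{1}{303} + \frac{317}{261} = \frac{34}{45} \cdot \frac{1}{303} + \frac{317}{261} = \frac{34}{13635} + \frac{317}{261} = \frac{481241}{395415}$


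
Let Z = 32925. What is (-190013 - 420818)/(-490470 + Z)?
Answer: 610831/457545 ≈ 1.3350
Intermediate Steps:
(-190013 - 420818)/(-490470 + Z) = (-190013 - 420818)/(-490470 + 32925) = -610831/(-457545) = -610831*(-1/457545) = 610831/457545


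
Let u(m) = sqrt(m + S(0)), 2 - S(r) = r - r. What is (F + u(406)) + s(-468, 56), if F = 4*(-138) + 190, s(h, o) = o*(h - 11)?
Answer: -27186 + 2*sqrt(102) ≈ -27166.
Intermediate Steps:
S(r) = 2 (S(r) = 2 - (r - r) = 2 - 1*0 = 2 + 0 = 2)
s(h, o) = o*(-11 + h)
F = -362 (F = -552 + 190 = -362)
u(m) = sqrt(2 + m) (u(m) = sqrt(m + 2) = sqrt(2 + m))
(F + u(406)) + s(-468, 56) = (-362 + sqrt(2 + 406)) + 56*(-11 - 468) = (-362 + sqrt(408)) + 56*(-479) = (-362 + 2*sqrt(102)) - 26824 = -27186 + 2*sqrt(102)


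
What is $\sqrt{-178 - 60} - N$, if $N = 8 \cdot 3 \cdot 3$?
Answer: $-72 + i \sqrt{238} \approx -72.0 + 15.427 i$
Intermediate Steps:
$N = 72$ ($N = 24 \cdot 3 = 72$)
$\sqrt{-178 - 60} - N = \sqrt{-178 - 60} - 72 = \sqrt{-238} - 72 = i \sqrt{238} - 72 = -72 + i \sqrt{238}$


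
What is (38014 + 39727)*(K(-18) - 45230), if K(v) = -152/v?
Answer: -31640120554/9 ≈ -3.5156e+9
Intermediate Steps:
(38014 + 39727)*(K(-18) - 45230) = (38014 + 39727)*(-152/(-18) - 45230) = 77741*(-152*(-1/18) - 45230) = 77741*(76/9 - 45230) = 77741*(-406994/9) = -31640120554/9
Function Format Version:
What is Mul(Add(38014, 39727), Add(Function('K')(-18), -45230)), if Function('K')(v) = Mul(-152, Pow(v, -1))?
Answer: Rational(-31640120554, 9) ≈ -3.5156e+9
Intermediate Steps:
Mul(Add(38014, 39727), Add(Function('K')(-18), -45230)) = Mul(Add(38014, 39727), Add(Mul(-152, Pow(-18, -1)), -45230)) = Mul(77741, Add(Mul(-152, Rational(-1, 18)), -45230)) = Mul(77741, Add(Rational(76, 9), -45230)) = Mul(77741, Rational(-406994, 9)) = Rational(-31640120554, 9)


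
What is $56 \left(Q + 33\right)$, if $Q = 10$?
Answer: $2408$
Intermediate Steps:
$56 \left(Q + 33\right) = 56 \left(10 + 33\right) = 56 \cdot 43 = 2408$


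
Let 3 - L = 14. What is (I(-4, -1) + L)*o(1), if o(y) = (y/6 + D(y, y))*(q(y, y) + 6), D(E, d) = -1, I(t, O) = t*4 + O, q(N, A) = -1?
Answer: 350/3 ≈ 116.67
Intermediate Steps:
L = -11 (L = 3 - 1*14 = 3 - 14 = -11)
I(t, O) = O + 4*t (I(t, O) = 4*t + O = O + 4*t)
o(y) = -5 + 5*y/6 (o(y) = (y/6 - 1)*(-1 + 6) = (y*(⅙) - 1)*5 = (y/6 - 1)*5 = (-1 + y/6)*5 = -5 + 5*y/6)
(I(-4, -1) + L)*o(1) = ((-1 + 4*(-4)) - 11)*(-5 + (⅚)*1) = ((-1 - 16) - 11)*(-5 + ⅚) = (-17 - 11)*(-25/6) = -28*(-25/6) = 350/3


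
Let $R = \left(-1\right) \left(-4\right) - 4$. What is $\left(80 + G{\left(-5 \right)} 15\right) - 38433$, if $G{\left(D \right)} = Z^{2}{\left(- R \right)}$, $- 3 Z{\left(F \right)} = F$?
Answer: $-38353$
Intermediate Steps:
$R = 0$ ($R = 4 - 4 = 0$)
$Z{\left(F \right)} = - \frac{F}{3}$
$G{\left(D \right)} = 0$ ($G{\left(D \right)} = \left(- \frac{\left(-1\right) 0}{3}\right)^{2} = \left(\left(- \frac{1}{3}\right) 0\right)^{2} = 0^{2} = 0$)
$\left(80 + G{\left(-5 \right)} 15\right) - 38433 = \left(80 + 0 \cdot 15\right) - 38433 = \left(80 + 0\right) - 38433 = 80 - 38433 = -38353$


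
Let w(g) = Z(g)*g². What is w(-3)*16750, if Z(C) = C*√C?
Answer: -452250*I*√3 ≈ -7.8332e+5*I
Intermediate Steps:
Z(C) = C^(3/2)
w(g) = g^(7/2) (w(g) = g^(3/2)*g² = g^(7/2))
w(-3)*16750 = (-3)^(7/2)*16750 = -27*I*√3*16750 = -452250*I*√3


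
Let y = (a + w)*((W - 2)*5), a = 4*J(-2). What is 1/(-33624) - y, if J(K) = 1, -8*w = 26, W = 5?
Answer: -378271/33624 ≈ -11.250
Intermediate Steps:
w = -13/4 (w = -⅛*26 = -13/4 ≈ -3.2500)
a = 4 (a = 4*1 = 4)
y = 45/4 (y = (4 - 13/4)*((5 - 2)*5) = 3*(3*5)/4 = (¾)*15 = 45/4 ≈ 11.250)
1/(-33624) - y = 1/(-33624) - 1*45/4 = -1/33624 - 45/4 = -378271/33624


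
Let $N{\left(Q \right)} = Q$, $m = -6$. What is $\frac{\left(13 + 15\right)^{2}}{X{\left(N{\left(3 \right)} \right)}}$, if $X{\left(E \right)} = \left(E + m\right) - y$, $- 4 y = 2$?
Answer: $- \frac{1568}{5} \approx -313.6$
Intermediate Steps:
$y = - \frac{1}{2}$ ($y = \left(- \frac{1}{4}\right) 2 = - \frac{1}{2} \approx -0.5$)
$X{\left(E \right)} = - \frac{11}{2} + E$ ($X{\left(E \right)} = \left(E - 6\right) - - \frac{1}{2} = \left(-6 + E\right) + \frac{1}{2} = - \frac{11}{2} + E$)
$\frac{\left(13 + 15\right)^{2}}{X{\left(N{\left(3 \right)} \right)}} = \frac{\left(13 + 15\right)^{2}}{- \frac{11}{2} + 3} = \frac{28^{2}}{- \frac{5}{2}} = 784 \left(- \frac{2}{5}\right) = - \frac{1568}{5}$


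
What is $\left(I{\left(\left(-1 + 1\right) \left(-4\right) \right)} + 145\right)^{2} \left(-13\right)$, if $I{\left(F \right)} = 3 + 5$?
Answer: $-304317$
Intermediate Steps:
$I{\left(F \right)} = 8$
$\left(I{\left(\left(-1 + 1\right) \left(-4\right) \right)} + 145\right)^{2} \left(-13\right) = \left(8 + 145\right)^{2} \left(-13\right) = 153^{2} \left(-13\right) = 23409 \left(-13\right) = -304317$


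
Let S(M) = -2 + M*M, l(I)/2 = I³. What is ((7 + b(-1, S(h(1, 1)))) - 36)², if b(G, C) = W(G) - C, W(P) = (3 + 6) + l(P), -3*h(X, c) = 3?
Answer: 441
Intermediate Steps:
l(I) = 2*I³
h(X, c) = -1 (h(X, c) = -⅓*3 = -1)
W(P) = 9 + 2*P³ (W(P) = (3 + 6) + 2*P³ = 9 + 2*P³)
S(M) = -2 + M²
b(G, C) = 9 - C + 2*G³ (b(G, C) = (9 + 2*G³) - C = 9 - C + 2*G³)
((7 + b(-1, S(h(1, 1)))) - 36)² = ((7 + (9 - (-2 + (-1)²) + 2*(-1)³)) - 36)² = ((7 + (9 - (-2 + 1) + 2*(-1))) - 36)² = ((7 + (9 - 1*(-1) - 2)) - 36)² = ((7 + (9 + 1 - 2)) - 36)² = ((7 + 8) - 36)² = (15 - 36)² = (-21)² = 441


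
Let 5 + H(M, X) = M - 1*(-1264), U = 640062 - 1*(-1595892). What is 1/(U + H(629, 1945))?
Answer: 1/2237842 ≈ 4.4686e-7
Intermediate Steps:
U = 2235954 (U = 640062 + 1595892 = 2235954)
H(M, X) = 1259 + M (H(M, X) = -5 + (M - 1*(-1264)) = -5 + (M + 1264) = -5 + (1264 + M) = 1259 + M)
1/(U + H(629, 1945)) = 1/(2235954 + (1259 + 629)) = 1/(2235954 + 1888) = 1/2237842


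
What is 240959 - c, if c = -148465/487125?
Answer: 23475460268/97425 ≈ 2.4096e+5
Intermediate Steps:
c = -29693/97425 (c = -148465*1/487125 = -29693/97425 ≈ -0.30478)
240959 - c = 240959 - 1*(-29693/97425) = 240959 + 29693/97425 = 23475460268/97425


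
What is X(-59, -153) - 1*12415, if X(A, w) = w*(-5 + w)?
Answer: 11759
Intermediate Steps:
X(-59, -153) - 1*12415 = -153*(-5 - 153) - 1*12415 = -153*(-158) - 12415 = 24174 - 12415 = 11759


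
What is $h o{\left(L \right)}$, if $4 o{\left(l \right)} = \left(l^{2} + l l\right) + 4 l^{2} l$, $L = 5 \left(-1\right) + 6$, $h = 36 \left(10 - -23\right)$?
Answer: $1782$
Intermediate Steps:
$h = 1188$ ($h = 36 \left(10 + 23\right) = 36 \cdot 33 = 1188$)
$L = 1$ ($L = -5 + 6 = 1$)
$o{\left(l \right)} = l^{3} + \frac{l^{2}}{2}$ ($o{\left(l \right)} = \frac{\left(l^{2} + l l\right) + 4 l^{2} l}{4} = \frac{\left(l^{2} + l^{2}\right) + 4 l^{3}}{4} = \frac{2 l^{2} + 4 l^{3}}{4} = l^{3} + \frac{l^{2}}{2}$)
$h o{\left(L \right)} = 1188 \cdot 1^{2} \left(\frac{1}{2} + 1\right) = 1188 \cdot 1 \cdot \frac{3}{2} = 1188 \cdot \frac{3}{2} = 1782$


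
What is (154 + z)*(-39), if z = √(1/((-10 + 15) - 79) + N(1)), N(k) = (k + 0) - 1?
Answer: -6006 - 39*I*√74/74 ≈ -6006.0 - 4.5337*I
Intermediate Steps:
N(k) = -1 + k (N(k) = k - 1 = -1 + k)
z = I*√74/74 (z = √(1/((-10 + 15) - 79) + (-1 + 1)) = √(1/(5 - 79) + 0) = √(1/(-74) + 0) = √(-1/74 + 0) = √(-1/74) = I*√74/74 ≈ 0.11625*I)
(154 + z)*(-39) = (154 + I*√74/74)*(-39) = -6006 - 39*I*√74/74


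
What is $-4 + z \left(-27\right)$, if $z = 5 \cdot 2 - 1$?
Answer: $-247$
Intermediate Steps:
$z = 9$ ($z = 10 - 1 = 9$)
$-4 + z \left(-27\right) = -4 + 9 \left(-27\right) = -4 - 243 = -247$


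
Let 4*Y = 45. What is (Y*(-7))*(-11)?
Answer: 3465/4 ≈ 866.25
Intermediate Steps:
Y = 45/4 (Y = (¼)*45 = 45/4 ≈ 11.250)
(Y*(-7))*(-11) = ((45/4)*(-7))*(-11) = -315/4*(-11) = 3465/4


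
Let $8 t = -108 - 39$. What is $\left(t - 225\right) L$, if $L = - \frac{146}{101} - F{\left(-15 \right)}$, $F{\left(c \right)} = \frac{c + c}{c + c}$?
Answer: $\frac{480909}{808} \approx 595.18$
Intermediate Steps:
$F{\left(c \right)} = 1$ ($F{\left(c \right)} = \frac{2 c}{2 c} = 2 c \frac{1}{2 c} = 1$)
$t = - \frac{147}{8}$ ($t = \frac{-108 - 39}{8} = \frac{1}{8} \left(-147\right) = - \frac{147}{8} \approx -18.375$)
$L = - \frac{247}{101}$ ($L = - \frac{146}{101} - 1 = - \frac{247}{101} \approx -2.4455$)
$\left(t - 225\right) L = \left(- \frac{147}{8} - 225\right) \left(- \frac{247}{101}\right) = \left(- \frac{1947}{8}\right) \left(- \frac{247}{101}\right) = \frac{480909}{808}$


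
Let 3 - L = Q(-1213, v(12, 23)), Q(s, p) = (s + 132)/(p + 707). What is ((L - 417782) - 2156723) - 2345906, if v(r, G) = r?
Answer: -3537772271/719 ≈ -4.9204e+6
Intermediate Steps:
Q(s, p) = (132 + s)/(707 + p)
L = 3238/719 (L = 3 - (132 - 1213)/(707 + 12) = 3 - (-1081)/719 = 3 - 1*(-1081/719) = 3 + 1081/719 = 3238/719 ≈ 4.5035)
((L - 417782) - 2156723) - 2345906 = ((3238/719 - 417782) - 2156723) - 2345906 = (-300382020/719 - 2156723) - 2345906 = -1851065857/719 - 2345906 = -3537772271/719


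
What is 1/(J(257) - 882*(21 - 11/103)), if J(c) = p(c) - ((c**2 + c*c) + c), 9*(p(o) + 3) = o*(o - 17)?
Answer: -309/44475134 ≈ -6.9477e-6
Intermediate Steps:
p(o) = -3 + o*(-17 + o)/9 (p(o) = -3 + (o*(o - 17))/9 = -3 + (o*(-17 + o))/9 = -3 + o*(-17 + o)/9)
J(c) = -3 - 26*c/9 - 17*c**2/9 (J(c) = (-3 - 17*c/9 + c**2/9) - ((c**2 + c*c) + c) = (-3 - 17*c/9 + c**2/9) - ((c**2 + c**2) + c) = (-3 - 17*c/9 + c**2/9) - (2*c**2 + c) = (-3 - 17*c/9 + c**2/9) - (c + 2*c**2) = (-3 - 17*c/9 + c**2/9) + (-c - 2*c**2) = -3 - 26*c/9 - 17*c**2/9)
1/(J(257) - 882*(21 - 11/103)) = 1/((-3 - 26/9*257 - 17/9*257**2) - 882*(21 - 11/103)) = 1/((-3 - 6682/9 - 17/9*66049) - 882*(21 - 11*1/103)) = 1/((-3 - 6682/9 - 1122833/9) - 882*(21 - 11/103)) = 1/(-376514/3 - 882*2152/103) = 1/(-376514/3 - 9*210896/103) = 1/(-376514/3 - 1898064/103) = 1/(-44475134/309) = -309/44475134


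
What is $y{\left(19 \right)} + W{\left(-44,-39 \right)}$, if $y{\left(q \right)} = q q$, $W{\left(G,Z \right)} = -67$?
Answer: $294$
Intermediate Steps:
$y{\left(q \right)} = q^{2}$
$y{\left(19 \right)} + W{\left(-44,-39 \right)} = 19^{2} - 67 = 361 - 67 = 294$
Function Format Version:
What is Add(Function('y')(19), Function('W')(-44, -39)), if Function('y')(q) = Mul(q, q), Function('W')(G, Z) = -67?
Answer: 294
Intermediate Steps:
Function('y')(q) = Pow(q, 2)
Add(Function('y')(19), Function('W')(-44, -39)) = Add(Pow(19, 2), -67) = Add(361, -67) = 294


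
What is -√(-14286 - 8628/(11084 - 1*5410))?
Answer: -72*I*√22182503/2837 ≈ -119.53*I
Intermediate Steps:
-√(-14286 - 8628/(11084 - 1*5410)) = -√(-14286 - 8628/(11084 - 5410)) = -√(-14286 - 8628/5674) = -√(-14286 - 8628*1/5674) = -√(-14286 - 4314/2837) = -√(-40533696/2837) = -72*I*√22182503/2837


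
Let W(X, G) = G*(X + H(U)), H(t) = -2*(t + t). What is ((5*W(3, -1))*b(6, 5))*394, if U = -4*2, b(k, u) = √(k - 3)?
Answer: -68950*√3 ≈ -1.1942e+5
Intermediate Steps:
b(k, u) = √(-3 + k)
U = -8
H(t) = -4*t
W(X, G) = G*(32 + X) (W(X, G) = G*(X - 4*(-8)) = G*(X + 32) = G*(32 + X))
((5*W(3, -1))*b(6, 5))*394 = ((5*(-(32 + 3)))*√(-3 + 6))*394 = ((5*(-1*35))*√3)*394 = ((5*(-35))*√3)*394 = -175*√3*394 = -68950*√3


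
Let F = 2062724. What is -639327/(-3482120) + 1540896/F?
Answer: 1671084981567/1795663123720 ≈ 0.93062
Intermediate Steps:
-639327/(-3482120) + 1540896/F = -639327/(-3482120) + 1540896/2062724 = -639327*(-1/3482120) + 1540896*(1/2062724) = 639327/3482120 + 385224/515681 = 1671084981567/1795663123720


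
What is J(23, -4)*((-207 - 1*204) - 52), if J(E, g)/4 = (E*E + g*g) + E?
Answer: -1051936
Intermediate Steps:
J(E, g) = 4*E + 4*E**2 + 4*g**2 (J(E, g) = 4*((E*E + g*g) + E) = 4*((E**2 + g**2) + E) = 4*(E + E**2 + g**2) = 4*E + 4*E**2 + 4*g**2)
J(23, -4)*((-207 - 1*204) - 52) = (4*23 + 4*23**2 + 4*(-4)**2)*((-207 - 1*204) - 52) = (92 + 4*529 + 4*16)*((-207 - 204) - 52) = (92 + 2116 + 64)*(-411 - 52) = 2272*(-463) = -1051936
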